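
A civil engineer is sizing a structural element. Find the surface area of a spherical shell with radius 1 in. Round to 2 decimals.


Shape: sphere
Radius r = 1 in
Formula: SA = 4 * pi * r^2
r^2 = 1
SA = 4 * pi * 1
SA = 4 * pi
SA = 12.57
12.57 in^2


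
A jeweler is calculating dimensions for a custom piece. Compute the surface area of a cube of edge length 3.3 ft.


Shape: cube
Side s = 3.3 ft
A cube has 6 square faces.
Formula: SA = 6 * s^2
s^2 = 10.89
SA = 6 * 10.89
SA = 65.34
65.34 ft^2


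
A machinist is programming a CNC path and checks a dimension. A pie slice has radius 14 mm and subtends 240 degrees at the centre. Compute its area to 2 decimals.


Shape: circular sector
Radius r = 14 mm, Angle = 240 degrees
Formula: A = (angle/360) * pi * r^2
r^2 = 196
Fraction of circle = 240/360
A = (240/360) * pi * 196
A = 130.666667 * pi
A = 410.5
410.5 mm^2


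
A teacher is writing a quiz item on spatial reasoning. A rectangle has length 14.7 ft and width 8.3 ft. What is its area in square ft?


Shape: rectangle
Length l = 14.7 ft, Width w = 8.3 ft
Formula: A = l * w
A = 14.7 * 8.3
A = 122.01
122.01 ft^2


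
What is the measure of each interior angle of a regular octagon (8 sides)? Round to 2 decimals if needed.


Shape: regular octagon (8 sides)
Formula: interior angle = (n - 2) * 180 / n
(n - 2) = 6
(n - 2) * 180 = 1080
angle = 1080 / 8
angle = 135
135 degrees


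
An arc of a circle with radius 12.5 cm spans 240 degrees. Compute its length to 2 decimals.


Shape: circular arc
Radius r = 12.5 cm, Angle = 240 degrees
Formula: L = (angle/360) * 2 * pi * r
2 * pi * r = 25 * pi
L = (240/360) * 25 * pi
L = 16.666667 * pi
L = 52.36
52.36 cm


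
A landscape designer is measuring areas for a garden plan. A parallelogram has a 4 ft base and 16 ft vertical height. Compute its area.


Shape: parallelogram
Base b = 4 ft, Height h = 16 ft
Formula: A = b * h
A = 4 * 16
A = 64
64 ft^2


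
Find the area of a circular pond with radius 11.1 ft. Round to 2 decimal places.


Shape: circle
Radius r = 11.1 ft
Formula: A = pi * r^2
r^2 = 11.1^2 = 123.21
A = pi * 123.21
A = 387.08
387.08 ft^2


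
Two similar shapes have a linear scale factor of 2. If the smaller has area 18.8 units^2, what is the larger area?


Linear scale factor k = 2
Original area = 18.8 units^2
Rule: under a linear scaling by k, areas scale by k^2.
k^2 = 2^2 = 4
New area = 18.8 * 4
New area = 75.2
75.2 units^2


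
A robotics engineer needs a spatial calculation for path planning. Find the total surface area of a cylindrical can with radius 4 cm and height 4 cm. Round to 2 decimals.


Shape: closed cylinder
Radius r = 4 cm, Height h = 4 cm
Formula: SA = 2*pi*r^2 + 2*pi*r*h = 2*pi*r*(r + h)
r + h = 8
2 * r * (r + h) = 2 * 4 * 8 = 64
SA = 64 * pi
SA = 201.06
201.06 cm^2


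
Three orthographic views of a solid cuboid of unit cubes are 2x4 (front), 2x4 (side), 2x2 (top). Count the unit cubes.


Orthographic views of a solid rectangular block:
Front view 2 x 4 -> length = 2, height = 4
Side view 2 x 4 -> width = 2, height = 4 (consistent)
Top view 2 x 2 -> confirms length = 2, width = 2
The block is 2 x 2 x 4.
Total unit cubes = 2 * 2 * 4 = 16
16 unit cubes


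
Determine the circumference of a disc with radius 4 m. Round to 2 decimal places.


Shape: circle
Radius r = 4 m
Formula: C = 2 * pi * r
C = 2 * pi * 4
C = 8 * pi
C = 25.13
25.13 m


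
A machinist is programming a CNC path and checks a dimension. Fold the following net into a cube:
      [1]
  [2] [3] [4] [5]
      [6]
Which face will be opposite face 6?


Net: cross layout. Take square 3 as the base (bottom).
Fold the four squares in the horizontal row up around 3: 2 -> left, 4 -> right, 5 wraps to the top.
Fold 1 and 6 up from 3: 1 -> back, 6 -> front.
Opposite pairs are therefore: (1, 6), (2, 4), (3, 5).
Face 6 is opposite face 1.
face 1


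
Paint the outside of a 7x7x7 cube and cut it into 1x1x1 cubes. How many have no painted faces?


Large cube: 7 x 7 x 7, cut into unit cubes.
n = 7, so n - 2 = 5
Unpainted cubes form the interior (n - 2)^3 block.
(n - 2)^3 = 5^3 = 125
125 unit cubes


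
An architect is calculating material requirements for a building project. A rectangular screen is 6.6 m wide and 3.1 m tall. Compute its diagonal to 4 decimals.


Shape: rectangle (diagonal via Pythagoras)
Sides: 6.6 m and 3.1 m
Formula: d = sqrt(l^2 + w^2)
l^2 = 43.56, w^2 = 9.61
l^2 + w^2 = 53.17
d = sqrt(53.17)
d = 7.2918
7.2918 m


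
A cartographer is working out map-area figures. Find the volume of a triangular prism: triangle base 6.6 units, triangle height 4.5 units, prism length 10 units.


Shape: triangular prism
Triangle base = 6.6 units, triangle height = 4.5 units, prism length L = 10 units
Formula: V = (1/2 * b * h_tri) * L
Cross-section area = 0.5 * 6.6 * 4.5 = 14.85
V = 14.85 * 10
V = 148.5
148.5 units^3


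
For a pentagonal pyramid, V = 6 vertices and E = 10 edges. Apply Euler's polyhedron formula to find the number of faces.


Polyhedron: pentagonal pyramid
Euler's formula for convex polyhedra: V - E + F = 2
Given: V = 6 vertices and E = 10 edges
Solve for F:
F = 2 + E - V = 2 + 10 - 6 = 6
6 faces


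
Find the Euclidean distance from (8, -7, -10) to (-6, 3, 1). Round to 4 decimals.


3D distance between two points
P1 = (8, -7, -10), P2 = (-6, 3, 1)
Formula: d = sqrt((x2-x1)^2 + (y2-y1)^2 + (z2-z1)^2)
dx = -6 - 8 = -14
dy = 3 - -7 = 10
dz = 1 - -10 = 11
dx^2 + dy^2 + dz^2 = 196 + 100 + 121 = 417
d = sqrt(417)
d = 20.4206
20.4206 units


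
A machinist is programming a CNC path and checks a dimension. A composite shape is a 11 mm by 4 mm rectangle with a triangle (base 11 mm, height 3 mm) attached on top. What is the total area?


Composite shape: rectangle + triangle
Rectangle area = 11 * 4 = 44
Triangle area = 0.5 * 11 * 3 = 16.5
Total = 44 + 16.5
Total = 60.5
60.5 mm^2


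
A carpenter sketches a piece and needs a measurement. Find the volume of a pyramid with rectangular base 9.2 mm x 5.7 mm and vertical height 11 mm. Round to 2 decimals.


Shape: rectangular pyramid
Base: 9.2 mm x 5.7 mm, Height h = 11 mm
Formula: V = (1/3) * base_area * h
base_area = 9.2 * 5.7 = 52.44
base_area * h = 52.44 * 11 = 576.84
V = 576.84 / 3
V = 192.28
192.28 mm^3


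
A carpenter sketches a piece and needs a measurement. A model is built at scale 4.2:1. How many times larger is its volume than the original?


Linear scale factor k = 4.2
Rule: under a linear scaling by k, volumes scale by k^3.
k^3 = 4.2 * 4.2 * 4.2
k^3 = 17.64 * 4.2
k^3 = 74.088
Volume scales by a factor of 74.088.
74.088 (dimensionless)


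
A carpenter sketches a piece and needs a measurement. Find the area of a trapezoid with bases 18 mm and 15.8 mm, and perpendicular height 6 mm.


Shape: trapezoid
Parallel sides a = 18 mm, b = 15.8 mm; Height h = 6 mm
Formula: A = (a + b) * h / 2
a + b = 18 + 15.8 = 33.8
A = 33.8 * 6 / 2
A = 202.8 / 2
A = 101.4
101.4 mm^2


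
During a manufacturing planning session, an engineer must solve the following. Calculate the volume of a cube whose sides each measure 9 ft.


Shape: cube
Side s = 9 ft
Formula: V = s^3
V = 9 * 9 * 9
V = 81 * 9
V = 729
729 ft^3


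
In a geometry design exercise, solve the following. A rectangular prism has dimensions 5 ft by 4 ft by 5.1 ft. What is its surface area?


Shape: rectangular prism
l = 5 ft, w = 4 ft, h = 5.1 ft
Formula: SA = 2(lw + lh + wh)
lw = 20, lh = 25.5, wh = 20.4
lw + lh + wh = 65.9
SA = 2 * 65.9
SA = 131.8
131.8 ft^2


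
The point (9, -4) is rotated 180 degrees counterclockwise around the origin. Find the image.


Transformation: rotation about the origin
Original point: (9, -4)
Rule for 180 deg: (x, y) -> (-x, -y)
Apply: (9, -4) -> (-9, 4)
(-9, 4)


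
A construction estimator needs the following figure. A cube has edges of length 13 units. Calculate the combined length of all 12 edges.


Shape: cube
Side s = 13 units
A cube has 12 edges, all equal.
Formula: total edge length = 12 * s
Total = 12 * 13
Total = 156
156 units


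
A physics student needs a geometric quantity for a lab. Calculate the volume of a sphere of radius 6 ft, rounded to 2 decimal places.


Shape: sphere
Radius r = 6 ft
Formula: V = (4/3) * pi * r^3
r^3 = 216
(4/3) * 216 = 288
V = 288 * pi
V = 904.78
904.78 ft^3


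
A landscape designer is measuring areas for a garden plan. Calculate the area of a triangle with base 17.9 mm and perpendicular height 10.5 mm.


Shape: triangle
Base b = 17.9 mm, Height h = 10.5 mm
Formula: A = (1/2) * b * h
A = 0.5 * 17.9 * 10.5
A = 0.5 * 187.95
A = 93.975
93.975 mm^2


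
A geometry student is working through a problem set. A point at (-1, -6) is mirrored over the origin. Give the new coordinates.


Transformation: reflection
Original point: (-1, -6)
Rule for reflection through the origin: (x, y) -> (-x, -y)
Apply: (-1, -6) -> (1, 6)
(1, 6)


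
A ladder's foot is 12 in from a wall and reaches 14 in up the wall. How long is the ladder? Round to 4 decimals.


Shape: right triangle
Legs a = 12 in, b = 14 in
Formula: c = sqrt(a^2 + b^2)
a^2 = 144, b^2 = 196
a^2 + b^2 = 340
c = sqrt(340)
c = 18.4391
18.4391 in


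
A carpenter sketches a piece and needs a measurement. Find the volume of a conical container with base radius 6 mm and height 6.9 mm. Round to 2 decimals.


Shape: cone
Radius r = 6 mm, Height h = 6.9 mm
Formula: V = (1/3) * pi * r^2 * h
r^2 = 36
pi * r^2 * h = pi * 36 * 6.9 = 248.4 * pi
V = 248.4 * pi / 3
V = 260.12
260.12 mm^3


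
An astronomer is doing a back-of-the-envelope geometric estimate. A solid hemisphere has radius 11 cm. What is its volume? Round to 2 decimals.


Shape: hemisphere (half of a sphere)
Radius r = 11 cm
Formula: V = (1/2) * (4/3) * pi * r^3 = (2/3) * pi * r^3
r^3 = 1331
(2/3) * 1331 = 887.333333
V = 887.333333 * pi
V = 2787.64
2787.64 cm^3


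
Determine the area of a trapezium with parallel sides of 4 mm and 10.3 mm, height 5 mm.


Shape: trapezoid
Parallel sides a = 4 mm, b = 10.3 mm; Height h = 5 mm
Formula: A = (a + b) * h / 2
a + b = 4 + 10.3 = 14.3
A = 14.3 * 5 / 2
A = 71.5 / 2
A = 35.75
35.75 mm^2


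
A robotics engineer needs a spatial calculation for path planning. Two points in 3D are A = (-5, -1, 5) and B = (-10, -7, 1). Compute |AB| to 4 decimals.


3D distance between two points
P1 = (-5, -1, 5), P2 = (-10, -7, 1)
Formula: d = sqrt((x2-x1)^2 + (y2-y1)^2 + (z2-z1)^2)
dx = -10 - -5 = -5
dy = -7 - -1 = -6
dz = 1 - 5 = -4
dx^2 + dy^2 + dz^2 = 25 + 36 + 16 = 77
d = sqrt(77)
d = 8.775
8.775 units


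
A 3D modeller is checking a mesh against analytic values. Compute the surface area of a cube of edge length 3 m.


Shape: cube
Side s = 3 m
A cube has 6 square faces.
Formula: SA = 6 * s^2
s^2 = 9
SA = 6 * 9
SA = 54
54 m^2


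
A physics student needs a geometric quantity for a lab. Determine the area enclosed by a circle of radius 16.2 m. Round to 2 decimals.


Shape: circle
Radius r = 16.2 m
Formula: A = pi * r^2
r^2 = 16.2^2 = 262.44
A = pi * 262.44
A = 824.48
824.48 m^2


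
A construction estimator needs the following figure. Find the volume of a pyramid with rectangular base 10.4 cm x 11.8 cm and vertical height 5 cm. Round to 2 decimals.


Shape: rectangular pyramid
Base: 10.4 cm x 11.8 cm, Height h = 5 cm
Formula: V = (1/3) * base_area * h
base_area = 10.4 * 11.8 = 122.72
base_area * h = 122.72 * 5 = 613.6
V = 613.6 / 3
V = 204.53
204.53 cm^3


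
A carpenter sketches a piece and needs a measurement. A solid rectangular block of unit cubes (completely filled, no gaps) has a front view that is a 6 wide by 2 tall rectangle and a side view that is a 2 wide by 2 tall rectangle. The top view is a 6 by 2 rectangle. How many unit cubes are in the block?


Orthographic views of a solid rectangular block:
Front view 6 x 2 -> length = 6, height = 2
Side view 2 x 2 -> width = 2, height = 2 (consistent)
Top view 6 x 2 -> confirms length = 6, width = 2
The block is 6 x 2 x 2.
Total unit cubes = 6 * 2 * 2 = 24
24 unit cubes


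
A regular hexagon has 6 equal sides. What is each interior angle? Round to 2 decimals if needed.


Shape: regular hexagon (6 sides)
Formula: interior angle = (n - 2) * 180 / n
(n - 2) = 4
(n - 2) * 180 = 720
angle = 720 / 6
angle = 120
120 degrees


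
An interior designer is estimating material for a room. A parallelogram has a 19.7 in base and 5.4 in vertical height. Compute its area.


Shape: parallelogram
Base b = 19.7 in, Height h = 5.4 in
Formula: A = b * h
A = 19.7 * 5.4
A = 106.38
106.38 in^2


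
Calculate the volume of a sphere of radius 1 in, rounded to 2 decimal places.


Shape: sphere
Radius r = 1 in
Formula: V = (4/3) * pi * r^3
r^3 = 1
(4/3) * 1 = 1.333333
V = 1.333333 * pi
V = 4.19
4.19 in^3


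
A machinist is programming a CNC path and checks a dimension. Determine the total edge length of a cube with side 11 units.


Shape: cube
Side s = 11 units
A cube has 12 edges, all equal.
Formula: total edge length = 12 * s
Total = 12 * 11
Total = 132
132 units


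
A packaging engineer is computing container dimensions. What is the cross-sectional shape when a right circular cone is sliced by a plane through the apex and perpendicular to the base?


Solid: right circular cone
Cutting plane: through the apex and perpendicular to the base
Visualize the intersection of the plane with the solid's surface.
The boundary of the cut region is a isosceles triangle.
isosceles triangle


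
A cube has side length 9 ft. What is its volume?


Shape: cube
Side s = 9 ft
Formula: V = s^3
V = 9 * 9 * 9
V = 81 * 9
V = 729
729 ft^3


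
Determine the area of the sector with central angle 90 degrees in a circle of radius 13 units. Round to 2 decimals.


Shape: circular sector
Radius r = 13 units, Angle = 90 degrees
Formula: A = (angle/360) * pi * r^2
r^2 = 169
Fraction of circle = 90/360
A = (90/360) * pi * 169
A = 42.25 * pi
A = 132.73
132.73 units^2


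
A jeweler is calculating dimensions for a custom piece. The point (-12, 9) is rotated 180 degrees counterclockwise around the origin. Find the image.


Transformation: rotation about the origin
Original point: (-12, 9)
Rule for 180 deg: (x, y) -> (-x, -y)
Apply: (-12, 9) -> (12, -9)
(12, -9)


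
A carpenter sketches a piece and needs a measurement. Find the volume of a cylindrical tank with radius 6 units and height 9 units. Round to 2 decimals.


Shape: cylinder
Radius r = 6 units, Height h = 9 units
Formula: V = pi * r^2 * h
r^2 = 36
V = pi * 36 * 9
V = 324 * pi
V = 1017.88
1017.88 units^3


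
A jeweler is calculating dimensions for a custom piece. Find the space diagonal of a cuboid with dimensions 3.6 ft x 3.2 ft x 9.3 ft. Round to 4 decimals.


Shape: rectangular box (space diagonal)
l = 3.6 ft, w = 3.2 ft, h = 9.3 ft
Visualize: the diagonal of the base, then a right triangle with that diagonal and the height.
Formula: d = sqrt(l^2 + w^2 + h^2)
l^2 + w^2 + h^2 = 12.96 + 10.24 + 86.49 = 109.69
d = sqrt(109.69)
d = 10.4733
10.4733 ft


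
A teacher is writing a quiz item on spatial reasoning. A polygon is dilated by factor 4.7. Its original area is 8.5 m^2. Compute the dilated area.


Linear scale factor k = 4.7
Original area = 8.5 m^2
Rule: under a linear scaling by k, areas scale by k^2.
k^2 = 4.7^2 = 22.09
New area = 8.5 * 22.09
New area = 187.765
187.765 m^2


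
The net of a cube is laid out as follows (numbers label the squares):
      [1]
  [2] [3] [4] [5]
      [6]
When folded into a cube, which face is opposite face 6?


Net: cross layout. Take square 3 as the base (bottom).
Fold the four squares in the horizontal row up around 3: 2 -> left, 4 -> right, 5 wraps to the top.
Fold 1 and 6 up from 3: 1 -> back, 6 -> front.
Opposite pairs are therefore: (1, 6), (2, 4), (3, 5).
Face 6 is opposite face 1.
face 1


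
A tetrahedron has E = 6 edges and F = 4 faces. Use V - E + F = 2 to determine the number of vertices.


Polyhedron: tetrahedron
Euler's formula for convex polyhedra: V - E + F = 2
Given: E = 6 edges and F = 4 faces
Solve for V:
V = 2 + E - F = 2 + 6 - 4 = 4
4 vertices


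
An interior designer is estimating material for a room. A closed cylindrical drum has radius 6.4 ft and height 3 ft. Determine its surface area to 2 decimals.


Shape: closed cylinder
Radius r = 6.4 ft, Height h = 3 ft
Formula: SA = 2*pi*r^2 + 2*pi*r*h = 2*pi*r*(r + h)
r + h = 9.4
2 * r * (r + h) = 2 * 6.4 * 9.4 = 120.32
SA = 120.32 * pi
SA = 378
378 ft^2


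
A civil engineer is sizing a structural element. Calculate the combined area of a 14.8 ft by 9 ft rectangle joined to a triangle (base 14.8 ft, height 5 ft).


Composite shape: rectangle + triangle
Rectangle area = 14.8 * 9 = 133.2
Triangle area = 0.5 * 14.8 * 5 = 37
Total = 133.2 + 37
Total = 170.2
170.2 ft^2


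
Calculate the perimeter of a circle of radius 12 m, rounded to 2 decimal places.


Shape: circle
Radius r = 12 m
Formula: C = 2 * pi * r
C = 2 * pi * 12
C = 24 * pi
C = 75.4
75.4 m


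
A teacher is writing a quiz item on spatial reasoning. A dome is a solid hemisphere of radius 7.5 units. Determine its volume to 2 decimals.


Shape: hemisphere (half of a sphere)
Radius r = 7.5 units
Formula: V = (1/2) * (4/3) * pi * r^3 = (2/3) * pi * r^3
r^3 = 421.875
(2/3) * 421.875 = 281.25
V = 281.25 * pi
V = 883.57
883.57 units^3


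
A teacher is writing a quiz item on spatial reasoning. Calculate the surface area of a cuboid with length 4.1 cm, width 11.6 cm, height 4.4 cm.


Shape: rectangular prism
l = 4.1 cm, w = 11.6 cm, h = 4.4 cm
Formula: SA = 2(lw + lh + wh)
lw = 47.56, lh = 18.04, wh = 51.04
lw + lh + wh = 116.64
SA = 2 * 116.64
SA = 233.28
233.28 cm^2


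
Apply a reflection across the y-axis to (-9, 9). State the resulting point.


Transformation: reflection
Original point: (-9, 9)
Rule for reflection over the y-axis: (x, y) -> (-x, y)
Apply: (-9, 9) -> (9, 9)
(9, 9)


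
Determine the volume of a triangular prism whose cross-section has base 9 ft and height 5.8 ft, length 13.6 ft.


Shape: triangular prism
Triangle base = 9 ft, triangle height = 5.8 ft, prism length L = 13.6 ft
Formula: V = (1/2 * b * h_tri) * L
Cross-section area = 0.5 * 9 * 5.8 = 26.1
V = 26.1 * 13.6
V = 354.96
354.96 ft^3


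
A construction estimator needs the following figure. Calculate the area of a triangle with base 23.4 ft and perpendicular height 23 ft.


Shape: triangle
Base b = 23.4 ft, Height h = 23 ft
Formula: A = (1/2) * b * h
A = 0.5 * 23.4 * 23
A = 0.5 * 538.2
A = 269.1
269.1 ft^2


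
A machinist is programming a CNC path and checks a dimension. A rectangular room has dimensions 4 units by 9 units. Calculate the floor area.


Shape: rectangle
Length l = 4 units, Width w = 9 units
Formula: A = l * w
A = 4 * 9
A = 36
36 units^2


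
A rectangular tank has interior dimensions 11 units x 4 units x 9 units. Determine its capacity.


Shape: rectangular prism
l = 11 units, w = 4 units, h = 9 units
Formula: V = l * w * h
V = 11 * 4 * 9
V = 44 * 9
V = 396
396 units^3


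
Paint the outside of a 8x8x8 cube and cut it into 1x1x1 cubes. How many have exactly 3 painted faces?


Large cube: 8 x 8 x 8, cut into unit cubes.
Cubes with 3 painted faces are at the corners. A cube always has 8 corners.
Count = 8
8 unit cubes


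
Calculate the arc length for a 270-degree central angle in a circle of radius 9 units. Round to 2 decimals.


Shape: circular arc
Radius r = 9 units, Angle = 270 degrees
Formula: L = (angle/360) * 2 * pi * r
2 * pi * r = 18 * pi
L = (270/360) * 18 * pi
L = 13.5 * pi
L = 42.41
42.41 units


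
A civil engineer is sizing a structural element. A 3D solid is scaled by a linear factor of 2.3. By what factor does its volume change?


Linear scale factor k = 2.3
Rule: under a linear scaling by k, volumes scale by k^3.
k^3 = 2.3 * 2.3 * 2.3
k^3 = 5.29 * 2.3
k^3 = 12.167
Volume scales by a factor of 12.167.
12.167 (dimensionless)


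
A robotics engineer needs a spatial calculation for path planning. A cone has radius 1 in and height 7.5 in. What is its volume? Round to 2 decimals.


Shape: cone
Radius r = 1 in, Height h = 7.5 in
Formula: V = (1/3) * pi * r^2 * h
r^2 = 1
pi * r^2 * h = pi * 1 * 7.5 = 7.5 * pi
V = 7.5 * pi / 3
V = 7.85
7.85 in^3


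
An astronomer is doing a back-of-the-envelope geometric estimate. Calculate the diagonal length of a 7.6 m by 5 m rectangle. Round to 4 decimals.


Shape: rectangle (diagonal via Pythagoras)
Sides: 7.6 m and 5 m
Formula: d = sqrt(l^2 + w^2)
l^2 = 57.76, w^2 = 25
l^2 + w^2 = 82.76
d = sqrt(82.76)
d = 9.0973
9.0973 m


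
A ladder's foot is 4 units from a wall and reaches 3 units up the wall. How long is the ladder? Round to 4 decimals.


Shape: right triangle
Legs a = 4 units, b = 3 units
Formula: c = sqrt(a^2 + b^2)
a^2 = 16, b^2 = 9
a^2 + b^2 = 25
c = sqrt(25)
c = 5.0
5 units


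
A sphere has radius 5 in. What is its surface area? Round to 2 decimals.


Shape: sphere
Radius r = 5 in
Formula: SA = 4 * pi * r^2
r^2 = 25
SA = 4 * pi * 25
SA = 100 * pi
SA = 314.16
314.16 in^2


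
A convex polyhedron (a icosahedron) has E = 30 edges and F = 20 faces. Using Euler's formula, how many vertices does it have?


Polyhedron: icosahedron
Euler's formula for convex polyhedra: V - E + F = 2
Given: E = 30 edges and F = 20 faces
Solve for V:
V = 2 + E - F = 2 + 30 - 20 = 12
12 vertices


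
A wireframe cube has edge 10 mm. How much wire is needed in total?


Shape: cube
Side s = 10 mm
A cube has 12 edges, all equal.
Formula: total edge length = 12 * s
Total = 12 * 10
Total = 120
120 mm


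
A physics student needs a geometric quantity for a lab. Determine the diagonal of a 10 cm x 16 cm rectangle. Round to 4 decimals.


Shape: rectangle (diagonal via Pythagoras)
Sides: 10 cm and 16 cm
Formula: d = sqrt(l^2 + w^2)
l^2 = 100, w^2 = 256
l^2 + w^2 = 356
d = sqrt(356)
d = 18.868
18.868 cm


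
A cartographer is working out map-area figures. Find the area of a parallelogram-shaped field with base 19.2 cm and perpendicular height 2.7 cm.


Shape: parallelogram
Base b = 19.2 cm, Height h = 2.7 cm
Formula: A = b * h
A = 19.2 * 2.7
A = 51.84
51.84 cm^2


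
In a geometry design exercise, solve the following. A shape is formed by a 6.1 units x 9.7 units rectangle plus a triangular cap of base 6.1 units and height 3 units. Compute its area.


Composite shape: rectangle + triangle
Rectangle area = 6.1 * 9.7 = 59.17
Triangle area = 0.5 * 6.1 * 3 = 9.15
Total = 59.17 + 9.15
Total = 68.32
68.32 units^2


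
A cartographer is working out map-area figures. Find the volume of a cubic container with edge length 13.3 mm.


Shape: cube
Side s = 13.3 mm
Formula: V = s^3
V = 13.3 * 13.3 * 13.3
V = 176.89 * 13.3
V = 2352.637
2352.637 mm^3


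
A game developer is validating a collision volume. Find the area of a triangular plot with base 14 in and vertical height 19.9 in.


Shape: triangle
Base b = 14 in, Height h = 19.9 in
Formula: A = (1/2) * b * h
A = 0.5 * 14 * 19.9
A = 0.5 * 278.6
A = 139.3
139.3 in^2


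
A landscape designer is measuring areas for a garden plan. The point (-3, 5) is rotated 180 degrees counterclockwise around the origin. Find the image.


Transformation: rotation about the origin
Original point: (-3, 5)
Rule for 180 deg: (x, y) -> (-x, -y)
Apply: (-3, 5) -> (3, -5)
(3, -5)


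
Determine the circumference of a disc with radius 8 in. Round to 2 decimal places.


Shape: circle
Radius r = 8 in
Formula: C = 2 * pi * r
C = 2 * pi * 8
C = 16 * pi
C = 50.27
50.27 in


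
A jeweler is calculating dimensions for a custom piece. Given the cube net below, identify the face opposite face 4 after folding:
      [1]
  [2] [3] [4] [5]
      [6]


Net: cross layout. Take square 3 as the base (bottom).
Fold the four squares in the horizontal row up around 3: 2 -> left, 4 -> right, 5 wraps to the top.
Fold 1 and 6 up from 3: 1 -> back, 6 -> front.
Opposite pairs are therefore: (1, 6), (2, 4), (3, 5).
Face 4 is opposite face 2.
face 2


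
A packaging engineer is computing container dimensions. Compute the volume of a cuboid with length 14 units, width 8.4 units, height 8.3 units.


Shape: rectangular prism
l = 14 units, w = 8.4 units, h = 8.3 units
Formula: V = l * w * h
V = 14 * 8.4 * 8.3
V = 117.6 * 8.3
V = 976.08
976.08 units^3


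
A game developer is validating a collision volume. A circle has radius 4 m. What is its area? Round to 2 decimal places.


Shape: circle
Radius r = 4 m
Formula: A = pi * r^2
r^2 = 4^2 = 16
A = pi * 16
A = 50.27
50.27 m^2


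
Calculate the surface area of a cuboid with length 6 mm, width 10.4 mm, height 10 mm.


Shape: rectangular prism
l = 6 mm, w = 10.4 mm, h = 10 mm
Formula: SA = 2(lw + lh + wh)
lw = 62.4, lh = 60, wh = 104
lw + lh + wh = 226.4
SA = 2 * 226.4
SA = 452.8
452.8 mm^2


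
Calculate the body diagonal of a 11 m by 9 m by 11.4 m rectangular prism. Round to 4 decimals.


Shape: rectangular box (space diagonal)
l = 11 m, w = 9 m, h = 11.4 m
Visualize: the diagonal of the base, then a right triangle with that diagonal and the height.
Formula: d = sqrt(l^2 + w^2 + h^2)
l^2 + w^2 + h^2 = 121 + 81 + 129.96 = 331.96
d = sqrt(331.96)
d = 18.2198
18.2198 m


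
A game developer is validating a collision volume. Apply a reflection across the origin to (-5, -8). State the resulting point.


Transformation: reflection
Original point: (-5, -8)
Rule for reflection through the origin: (x, y) -> (-x, -y)
Apply: (-5, -8) -> (5, 8)
(5, 8)


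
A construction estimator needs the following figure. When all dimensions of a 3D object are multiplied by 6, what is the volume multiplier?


Linear scale factor k = 6
Rule: under a linear scaling by k, volumes scale by k^3.
k^3 = 6 * 6 * 6
k^3 = 36 * 6
k^3 = 216
Volume scales by a factor of 216.
216 (dimensionless)


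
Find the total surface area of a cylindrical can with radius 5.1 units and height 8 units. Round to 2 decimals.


Shape: closed cylinder
Radius r = 5.1 units, Height h = 8 units
Formula: SA = 2*pi*r^2 + 2*pi*r*h = 2*pi*r*(r + h)
r + h = 13.1
2 * r * (r + h) = 2 * 5.1 * 13.1 = 133.62
SA = 133.62 * pi
SA = 419.78
419.78 units^2


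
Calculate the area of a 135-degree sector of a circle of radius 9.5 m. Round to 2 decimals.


Shape: circular sector
Radius r = 9.5 m, Angle = 135 degrees
Formula: A = (angle/360) * pi * r^2
r^2 = 90.25
Fraction of circle = 135/360
A = (135/360) * pi * 90.25
A = 33.84375 * pi
A = 106.32
106.32 m^2


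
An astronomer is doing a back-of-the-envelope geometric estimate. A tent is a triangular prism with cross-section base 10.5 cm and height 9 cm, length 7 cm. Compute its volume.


Shape: triangular prism
Triangle base = 10.5 cm, triangle height = 9 cm, prism length L = 7 cm
Formula: V = (1/2 * b * h_tri) * L
Cross-section area = 0.5 * 10.5 * 9 = 47.25
V = 47.25 * 7
V = 330.75
330.75 cm^3


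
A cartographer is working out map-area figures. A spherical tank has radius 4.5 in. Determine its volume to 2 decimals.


Shape: sphere
Radius r = 4.5 in
Formula: V = (4/3) * pi * r^3
r^3 = 91.125
(4/3) * 91.125 = 121.5
V = 121.5 * pi
V = 381.7
381.7 in^3


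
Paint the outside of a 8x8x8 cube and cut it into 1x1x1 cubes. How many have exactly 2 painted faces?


Large cube: 8 x 8 x 8, cut into unit cubes.
n = 8, so n - 2 = 6
Cubes with 2 painted faces lie along the edges, excluding corners.
A cube has 12 edges; each contributes (n - 2) = 6 such cubes.
Count = 12 * 6 = 72
72 unit cubes


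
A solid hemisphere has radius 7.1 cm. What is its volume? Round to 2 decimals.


Shape: hemisphere (half of a sphere)
Radius r = 7.1 cm
Formula: V = (1/2) * (4/3) * pi * r^3 = (2/3) * pi * r^3
r^3 = 357.911
(2/3) * 357.911 = 238.607333
V = 238.607333 * pi
V = 749.61
749.61 cm^3


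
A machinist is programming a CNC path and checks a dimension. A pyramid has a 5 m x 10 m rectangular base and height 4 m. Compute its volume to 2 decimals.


Shape: rectangular pyramid
Base: 5 m x 10 m, Height h = 4 m
Formula: V = (1/3) * base_area * h
base_area = 5 * 10 = 50
base_area * h = 50 * 4 = 200
V = 200 / 3
V = 66.67
66.67 m^3


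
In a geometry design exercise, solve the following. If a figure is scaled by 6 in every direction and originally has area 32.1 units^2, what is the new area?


Linear scale factor k = 6
Original area = 32.1 units^2
Rule: under a linear scaling by k, areas scale by k^2.
k^2 = 6^2 = 36
New area = 32.1 * 36
New area = 1155.6
1155.6 units^2


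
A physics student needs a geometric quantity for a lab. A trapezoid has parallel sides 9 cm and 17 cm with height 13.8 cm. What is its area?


Shape: trapezoid
Parallel sides a = 9 cm, b = 17 cm; Height h = 13.8 cm
Formula: A = (a + b) * h / 2
a + b = 9 + 17 = 26
A = 26 * 13.8 / 2
A = 358.8 / 2
A = 179.4
179.4 cm^2


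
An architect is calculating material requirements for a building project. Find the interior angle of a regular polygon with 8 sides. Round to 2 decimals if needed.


Shape: regular octagon (8 sides)
Formula: interior angle = (n - 2) * 180 / n
(n - 2) = 6
(n - 2) * 180 = 1080
angle = 1080 / 8
angle = 135
135 degrees


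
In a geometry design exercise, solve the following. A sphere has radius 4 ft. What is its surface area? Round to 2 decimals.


Shape: sphere
Radius r = 4 ft
Formula: SA = 4 * pi * r^2
r^2 = 16
SA = 4 * pi * 16
SA = 64 * pi
SA = 201.06
201.06 ft^2


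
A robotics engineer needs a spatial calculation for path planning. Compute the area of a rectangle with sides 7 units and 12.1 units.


Shape: rectangle
Length l = 7 units, Width w = 12.1 units
Formula: A = l * w
A = 7 * 12.1
A = 84.7
84.7 units^2


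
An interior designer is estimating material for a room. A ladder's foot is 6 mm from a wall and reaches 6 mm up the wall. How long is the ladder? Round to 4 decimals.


Shape: right triangle
Legs a = 6 mm, b = 6 mm
Formula: c = sqrt(a^2 + b^2)
a^2 = 36, b^2 = 36
a^2 + b^2 = 72
c = sqrt(72)
c = 8.4853
8.4853 mm


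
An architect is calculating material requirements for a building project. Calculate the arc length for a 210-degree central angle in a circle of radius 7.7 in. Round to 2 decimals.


Shape: circular arc
Radius r = 7.7 in, Angle = 210 degrees
Formula: L = (angle/360) * 2 * pi * r
2 * pi * r = 15.4 * pi
L = (210/360) * 15.4 * pi
L = 8.983333 * pi
L = 28.22
28.22 in


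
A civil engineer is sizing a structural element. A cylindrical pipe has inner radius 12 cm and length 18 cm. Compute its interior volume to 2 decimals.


Shape: cylinder
Radius r = 12 cm, Height h = 18 cm
Formula: V = pi * r^2 * h
r^2 = 144
V = pi * 144 * 18
V = 2592 * pi
V = 8143.01
8143.01 cm^3


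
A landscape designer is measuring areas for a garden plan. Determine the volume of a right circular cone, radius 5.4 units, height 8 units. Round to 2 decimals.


Shape: cone
Radius r = 5.4 units, Height h = 8 units
Formula: V = (1/3) * pi * r^2 * h
r^2 = 29.16
pi * r^2 * h = pi * 29.16 * 8 = 233.28 * pi
V = 233.28 * pi / 3
V = 244.29
244.29 units^3


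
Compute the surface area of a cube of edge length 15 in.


Shape: cube
Side s = 15 in
A cube has 6 square faces.
Formula: SA = 6 * s^2
s^2 = 225
SA = 6 * 225
SA = 1350
1350 in^2


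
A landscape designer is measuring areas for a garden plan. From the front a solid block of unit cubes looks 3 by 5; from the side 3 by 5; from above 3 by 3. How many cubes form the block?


Orthographic views of a solid rectangular block:
Front view 3 x 5 -> length = 3, height = 5
Side view 3 x 5 -> width = 3, height = 5 (consistent)
Top view 3 x 3 -> confirms length = 3, width = 3
The block is 3 x 3 x 5.
Total unit cubes = 3 * 3 * 5 = 45
45 unit cubes


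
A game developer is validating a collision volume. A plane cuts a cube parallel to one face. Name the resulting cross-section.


Solid: cube
Cutting plane: parallel to one face
Visualize the intersection of the plane with the solid's surface.
The boundary of the cut region is a square.
square


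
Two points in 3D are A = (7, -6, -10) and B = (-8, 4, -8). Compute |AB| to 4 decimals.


3D distance between two points
P1 = (7, -6, -10), P2 = (-8, 4, -8)
Formula: d = sqrt((x2-x1)^2 + (y2-y1)^2 + (z2-z1)^2)
dx = -8 - 7 = -15
dy = 4 - -6 = 10
dz = -8 - -10 = 2
dx^2 + dy^2 + dz^2 = 225 + 100 + 4 = 329
d = sqrt(329)
d = 18.1384
18.1384 units


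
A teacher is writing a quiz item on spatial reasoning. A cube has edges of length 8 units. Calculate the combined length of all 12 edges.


Shape: cube
Side s = 8 units
A cube has 12 edges, all equal.
Formula: total edge length = 12 * s
Total = 12 * 8
Total = 96
96 units


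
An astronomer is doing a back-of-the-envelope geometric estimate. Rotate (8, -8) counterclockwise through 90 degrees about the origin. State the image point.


Transformation: rotation about the origin
Original point: (8, -8)
Rule for 90 deg counterclockwise: (x, y) -> (-y, x)
Apply: (8, -8) -> (8, 8)
(8, 8)


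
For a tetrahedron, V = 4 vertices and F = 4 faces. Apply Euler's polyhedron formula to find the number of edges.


Polyhedron: tetrahedron
Euler's formula for convex polyhedra: V - E + F = 2
Given: V = 4 vertices and F = 4 faces
Solve for E:
E = V + F - 2 = 4 + 4 - 2 = 6
6 edges


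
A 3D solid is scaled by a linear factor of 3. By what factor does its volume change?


Linear scale factor k = 3
Rule: under a linear scaling by k, volumes scale by k^3.
k^3 = 3 * 3 * 3
k^3 = 9 * 3
k^3 = 27
Volume scales by a factor of 27.
27 (dimensionless)


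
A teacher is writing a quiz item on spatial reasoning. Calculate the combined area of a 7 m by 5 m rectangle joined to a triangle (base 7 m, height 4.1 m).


Composite shape: rectangle + triangle
Rectangle area = 7 * 5 = 35
Triangle area = 0.5 * 7 * 4.1 = 14.35
Total = 35 + 14.35
Total = 49.35
49.35 m^2


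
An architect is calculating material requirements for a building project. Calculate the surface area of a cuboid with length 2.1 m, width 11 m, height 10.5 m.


Shape: rectangular prism
l = 2.1 m, w = 11 m, h = 10.5 m
Formula: SA = 2(lw + lh + wh)
lw = 23.1, lh = 22.05, wh = 115.5
lw + lh + wh = 160.65
SA = 2 * 160.65
SA = 321.3
321.3 m^2


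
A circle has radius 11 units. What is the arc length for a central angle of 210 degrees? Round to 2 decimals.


Shape: circular arc
Radius r = 11 units, Angle = 210 degrees
Formula: L = (angle/360) * 2 * pi * r
2 * pi * r = 22 * pi
L = (210/360) * 22 * pi
L = 12.833333 * pi
L = 40.32
40.32 units


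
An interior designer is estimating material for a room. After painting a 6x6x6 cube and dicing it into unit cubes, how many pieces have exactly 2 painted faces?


Large cube: 6 x 6 x 6, cut into unit cubes.
n = 6, so n - 2 = 4
Cubes with 2 painted faces lie along the edges, excluding corners.
A cube has 12 edges; each contributes (n - 2) = 4 such cubes.
Count = 12 * 4 = 48
48 unit cubes


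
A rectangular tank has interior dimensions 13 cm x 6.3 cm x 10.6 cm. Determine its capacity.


Shape: rectangular prism
l = 13 cm, w = 6.3 cm, h = 10.6 cm
Formula: V = l * w * h
V = 13 * 6.3 * 10.6
V = 81.9 * 10.6
V = 868.14
868.14 cm^3


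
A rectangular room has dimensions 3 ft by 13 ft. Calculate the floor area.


Shape: rectangle
Length l = 3 ft, Width w = 13 ft
Formula: A = l * w
A = 3 * 13
A = 39
39 ft^2


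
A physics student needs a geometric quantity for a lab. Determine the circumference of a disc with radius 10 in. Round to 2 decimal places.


Shape: circle
Radius r = 10 in
Formula: C = 2 * pi * r
C = 2 * pi * 10
C = 20 * pi
C = 62.83
62.83 in


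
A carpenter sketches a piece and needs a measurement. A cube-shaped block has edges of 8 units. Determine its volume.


Shape: cube
Side s = 8 units
Formula: V = s^3
V = 8 * 8 * 8
V = 64 * 8
V = 512
512 units^3


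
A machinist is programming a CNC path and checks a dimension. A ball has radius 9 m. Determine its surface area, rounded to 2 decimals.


Shape: sphere
Radius r = 9 m
Formula: SA = 4 * pi * r^2
r^2 = 81
SA = 4 * pi * 81
SA = 324 * pi
SA = 1017.88
1017.88 m^2


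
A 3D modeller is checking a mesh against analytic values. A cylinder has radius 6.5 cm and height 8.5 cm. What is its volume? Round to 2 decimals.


Shape: cylinder
Radius r = 6.5 cm, Height h = 8.5 cm
Formula: V = pi * r^2 * h
r^2 = 42.25
V = pi * 42.25 * 8.5
V = 359.125 * pi
V = 1128.22
1128.22 cm^3


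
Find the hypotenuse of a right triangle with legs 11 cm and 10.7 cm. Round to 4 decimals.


Shape: right triangle
Legs a = 11 cm, b = 10.7 cm
Formula: c = sqrt(a^2 + b^2)
a^2 = 121, b^2 = 114.49
a^2 + b^2 = 235.49
c = sqrt(235.49)
c = 15.3457
15.3457 cm


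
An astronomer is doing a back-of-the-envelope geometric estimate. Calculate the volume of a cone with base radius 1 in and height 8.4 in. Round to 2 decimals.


Shape: cone
Radius r = 1 in, Height h = 8.4 in
Formula: V = (1/3) * pi * r^2 * h
r^2 = 1
pi * r^2 * h = pi * 1 * 8.4 = 8.4 * pi
V = 8.4 * pi / 3
V = 8.8
8.8 in^3


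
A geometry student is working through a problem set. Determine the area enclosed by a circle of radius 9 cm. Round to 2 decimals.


Shape: circle
Radius r = 9 cm
Formula: A = pi * r^2
r^2 = 9^2 = 81
A = pi * 81
A = 254.47
254.47 cm^2


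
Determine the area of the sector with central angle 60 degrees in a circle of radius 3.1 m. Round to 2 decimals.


Shape: circular sector
Radius r = 3.1 m, Angle = 60 degrees
Formula: A = (angle/360) * pi * r^2
r^2 = 9.61
Fraction of circle = 60/360
A = (60/360) * pi * 9.61
A = 1.601667 * pi
A = 5.03
5.03 m^2


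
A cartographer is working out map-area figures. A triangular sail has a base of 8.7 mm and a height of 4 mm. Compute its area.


Shape: triangle
Base b = 8.7 mm, Height h = 4 mm
Formula: A = (1/2) * b * h
A = 0.5 * 8.7 * 4
A = 0.5 * 34.8
A = 17.4
17.4 mm^2


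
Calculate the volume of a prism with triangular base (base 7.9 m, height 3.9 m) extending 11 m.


Shape: triangular prism
Triangle base = 7.9 m, triangle height = 3.9 m, prism length L = 11 m
Formula: V = (1/2 * b * h_tri) * L
Cross-section area = 0.5 * 7.9 * 3.9 = 15.405
V = 15.405 * 11
V = 169.455
169.455 m^3


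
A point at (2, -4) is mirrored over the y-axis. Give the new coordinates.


Transformation: reflection
Original point: (2, -4)
Rule for reflection over the y-axis: (x, y) -> (-x, y)
Apply: (2, -4) -> (-2, -4)
(-2, -4)


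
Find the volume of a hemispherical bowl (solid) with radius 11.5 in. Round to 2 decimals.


Shape: hemisphere (half of a sphere)
Radius r = 11.5 in
Formula: V = (1/2) * (4/3) * pi * r^3 = (2/3) * pi * r^3
r^3 = 1520.875
(2/3) * 1520.875 = 1013.916667
V = 1013.916667 * pi
V = 3185.31
3185.31 in^3


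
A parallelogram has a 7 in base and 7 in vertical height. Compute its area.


Shape: parallelogram
Base b = 7 in, Height h = 7 in
Formula: A = b * h
A = 7 * 7
A = 49
49 in^2


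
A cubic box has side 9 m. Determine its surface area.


Shape: cube
Side s = 9 m
A cube has 6 square faces.
Formula: SA = 6 * s^2
s^2 = 81
SA = 6 * 81
SA = 486
486 m^2


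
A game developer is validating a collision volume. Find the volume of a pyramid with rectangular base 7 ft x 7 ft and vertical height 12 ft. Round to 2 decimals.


Shape: rectangular pyramid
Base: 7 ft x 7 ft, Height h = 12 ft
Formula: V = (1/3) * base_area * h
base_area = 7 * 7 = 49
base_area * h = 49 * 12 = 588
V = 588 / 3
V = 196
196 ft^3


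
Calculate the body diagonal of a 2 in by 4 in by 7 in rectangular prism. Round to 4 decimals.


Shape: rectangular box (space diagonal)
l = 2 in, w = 4 in, h = 7 in
Visualize: the diagonal of the base, then a right triangle with that diagonal and the height.
Formula: d = sqrt(l^2 + w^2 + h^2)
l^2 + w^2 + h^2 = 4 + 16 + 49 = 69
d = sqrt(69)
d = 8.3066
8.3066 in


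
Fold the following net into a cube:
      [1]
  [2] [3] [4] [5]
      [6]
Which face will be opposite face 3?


Net: cross layout. Take square 3 as the base (bottom).
Fold the four squares in the horizontal row up around 3: 2 -> left, 4 -> right, 5 wraps to the top.
Fold 1 and 6 up from 3: 1 -> back, 6 -> front.
Opposite pairs are therefore: (1, 6), (2, 4), (3, 5).
Face 3 is opposite face 5.
face 5
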